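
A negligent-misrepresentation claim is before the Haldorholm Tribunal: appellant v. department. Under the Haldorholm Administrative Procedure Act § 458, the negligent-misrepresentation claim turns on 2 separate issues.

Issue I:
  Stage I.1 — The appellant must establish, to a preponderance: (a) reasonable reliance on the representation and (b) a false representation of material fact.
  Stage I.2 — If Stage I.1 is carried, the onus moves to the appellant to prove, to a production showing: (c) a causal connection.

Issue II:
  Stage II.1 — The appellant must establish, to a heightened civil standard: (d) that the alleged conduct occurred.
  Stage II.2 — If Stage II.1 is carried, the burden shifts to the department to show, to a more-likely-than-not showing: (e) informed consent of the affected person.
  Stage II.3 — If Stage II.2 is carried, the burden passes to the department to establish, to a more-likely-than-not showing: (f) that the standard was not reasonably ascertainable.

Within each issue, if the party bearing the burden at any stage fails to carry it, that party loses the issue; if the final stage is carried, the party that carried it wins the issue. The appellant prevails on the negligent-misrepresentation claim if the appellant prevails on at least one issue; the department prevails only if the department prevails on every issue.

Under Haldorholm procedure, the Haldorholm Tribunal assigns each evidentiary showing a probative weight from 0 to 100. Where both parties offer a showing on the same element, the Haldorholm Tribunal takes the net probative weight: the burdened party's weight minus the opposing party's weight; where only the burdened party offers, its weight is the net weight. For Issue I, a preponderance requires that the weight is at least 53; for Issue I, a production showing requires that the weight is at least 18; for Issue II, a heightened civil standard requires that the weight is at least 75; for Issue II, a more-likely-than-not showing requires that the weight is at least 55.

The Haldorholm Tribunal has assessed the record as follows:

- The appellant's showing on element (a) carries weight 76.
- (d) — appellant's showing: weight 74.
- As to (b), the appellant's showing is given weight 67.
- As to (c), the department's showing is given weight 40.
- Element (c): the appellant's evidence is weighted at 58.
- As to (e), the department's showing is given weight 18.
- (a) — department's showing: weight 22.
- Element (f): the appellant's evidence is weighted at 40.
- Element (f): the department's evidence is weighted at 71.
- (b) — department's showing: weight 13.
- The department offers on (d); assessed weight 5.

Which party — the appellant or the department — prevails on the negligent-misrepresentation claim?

appellant

— Issue I —
Stage I.1 (appellant, a preponderance, weight is at least 53): (a) net 76−22=54 ≥ 53 — meets; (b) net 67−13=54 ≥ 53 — meets.
  Stage I.1 is satisfied; the appellant continues to bear the burden.
Stage I.2 (appellant, a production showing, weight is at least 18): (c) net 58−40=18 ≥ 18 — meets.
  All elements met at the final stage.
Every stage carried; the appellant prevails on this issue.
— Issue II —
Stage II.1 (appellant, a heightened civil standard, weight is at least 75): (d) net 74−5=69 < 75 — fails.
  The appellant does not carry Stage II.1.
The analysis ends at Stage II.1; the department prevails on this issue.
Per-issue: Issue I → appellant; Issue II → department. The appellant must prevail on at least one issue; overall, the appellant prevails.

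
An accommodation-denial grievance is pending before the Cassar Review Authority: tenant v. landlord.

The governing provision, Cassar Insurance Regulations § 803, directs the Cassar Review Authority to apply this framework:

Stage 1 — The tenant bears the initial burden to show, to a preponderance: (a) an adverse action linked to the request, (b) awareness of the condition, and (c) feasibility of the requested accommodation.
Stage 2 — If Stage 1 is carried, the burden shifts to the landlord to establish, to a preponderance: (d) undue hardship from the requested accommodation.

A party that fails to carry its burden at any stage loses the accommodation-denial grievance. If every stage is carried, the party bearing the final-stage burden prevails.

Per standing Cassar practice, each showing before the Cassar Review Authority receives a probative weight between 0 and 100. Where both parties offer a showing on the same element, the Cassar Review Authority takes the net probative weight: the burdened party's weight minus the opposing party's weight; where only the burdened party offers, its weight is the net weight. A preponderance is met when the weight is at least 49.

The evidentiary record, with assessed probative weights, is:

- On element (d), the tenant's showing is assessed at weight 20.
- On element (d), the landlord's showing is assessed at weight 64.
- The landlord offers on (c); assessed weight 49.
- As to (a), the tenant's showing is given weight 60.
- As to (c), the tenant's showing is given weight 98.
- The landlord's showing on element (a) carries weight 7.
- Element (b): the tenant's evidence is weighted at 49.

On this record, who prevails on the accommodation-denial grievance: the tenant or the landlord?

tenant

Stage 1 — burden on tenant; standard: a preponderance (weight is at least 49).
    (a): 60 − 7 = 53 ≥ 49 [met]
    (b): 49 ≥ 49 [met]
    (c): 98 − 49 = 49 ≥ 49 [met]
  The tenant carries Stage 1; the landlord now bears the burden.
Stage 2 — burden on landlord; standard: a preponderance (weight is at least 49).
    (d): 64 − 20 = 44 < 49 [not met]
  Stage 2 not carried; the landlord fails its burden.
So the tenant prevails.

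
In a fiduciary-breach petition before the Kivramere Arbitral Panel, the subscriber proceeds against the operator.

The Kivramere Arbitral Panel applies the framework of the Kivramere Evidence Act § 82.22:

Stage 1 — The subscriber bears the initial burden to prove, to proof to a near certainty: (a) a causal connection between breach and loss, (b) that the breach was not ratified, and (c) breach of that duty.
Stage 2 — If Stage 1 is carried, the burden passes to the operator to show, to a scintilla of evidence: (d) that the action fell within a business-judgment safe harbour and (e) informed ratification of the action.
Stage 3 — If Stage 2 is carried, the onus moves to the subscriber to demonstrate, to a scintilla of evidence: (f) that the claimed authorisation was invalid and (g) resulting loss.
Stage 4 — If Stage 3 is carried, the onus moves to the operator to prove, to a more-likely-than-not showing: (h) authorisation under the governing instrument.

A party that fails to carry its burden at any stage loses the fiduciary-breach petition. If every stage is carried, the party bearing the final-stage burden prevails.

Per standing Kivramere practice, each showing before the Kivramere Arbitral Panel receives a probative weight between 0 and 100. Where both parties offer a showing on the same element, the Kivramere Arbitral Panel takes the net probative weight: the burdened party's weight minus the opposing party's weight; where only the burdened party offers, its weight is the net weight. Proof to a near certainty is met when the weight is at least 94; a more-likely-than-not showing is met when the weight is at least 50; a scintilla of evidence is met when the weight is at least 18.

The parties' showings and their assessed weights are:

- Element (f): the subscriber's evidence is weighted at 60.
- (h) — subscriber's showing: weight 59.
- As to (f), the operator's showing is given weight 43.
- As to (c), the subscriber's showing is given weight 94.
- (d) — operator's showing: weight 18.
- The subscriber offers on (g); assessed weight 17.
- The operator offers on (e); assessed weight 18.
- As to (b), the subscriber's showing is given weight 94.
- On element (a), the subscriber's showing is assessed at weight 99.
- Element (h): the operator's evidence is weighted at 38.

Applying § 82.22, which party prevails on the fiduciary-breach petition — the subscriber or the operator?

operator

At Stage 1 the subscriber must meet proof to a near certainty (weight is at least 94): on (a) the weight is 99, ≥ 94, so (a) meets the standard; on (b) the weight is 94, which does reach 94, so (b) meets the standard; on (c) the weight is 94, which does reach 94, so (c) meets the standard.
  The subscriber carries Stage 1; the operator now bears the burden.
At Stage 2 the operator must meet a scintilla of evidence (weight is at least 18): on (d) the weight is 18, which does reach 18, so (d) meets the standard; on (e) the weight is 18, ≥ 18, so (e) meets the standard.
  Stage 2 carried; the burden shifts to the subscriber.
At Stage 3 the subscriber must meet a scintilla of evidence (weight is at least 18): on (f) the weight is 60 less the opposing 43 gives net 17, which does not reach 18, so (f) does not meet the standard; on (g) the weight is 17, < 18, so (g) does not meet the standard.
  Stage 3 not carried; the subscriber fails its burden.
So the operator prevails.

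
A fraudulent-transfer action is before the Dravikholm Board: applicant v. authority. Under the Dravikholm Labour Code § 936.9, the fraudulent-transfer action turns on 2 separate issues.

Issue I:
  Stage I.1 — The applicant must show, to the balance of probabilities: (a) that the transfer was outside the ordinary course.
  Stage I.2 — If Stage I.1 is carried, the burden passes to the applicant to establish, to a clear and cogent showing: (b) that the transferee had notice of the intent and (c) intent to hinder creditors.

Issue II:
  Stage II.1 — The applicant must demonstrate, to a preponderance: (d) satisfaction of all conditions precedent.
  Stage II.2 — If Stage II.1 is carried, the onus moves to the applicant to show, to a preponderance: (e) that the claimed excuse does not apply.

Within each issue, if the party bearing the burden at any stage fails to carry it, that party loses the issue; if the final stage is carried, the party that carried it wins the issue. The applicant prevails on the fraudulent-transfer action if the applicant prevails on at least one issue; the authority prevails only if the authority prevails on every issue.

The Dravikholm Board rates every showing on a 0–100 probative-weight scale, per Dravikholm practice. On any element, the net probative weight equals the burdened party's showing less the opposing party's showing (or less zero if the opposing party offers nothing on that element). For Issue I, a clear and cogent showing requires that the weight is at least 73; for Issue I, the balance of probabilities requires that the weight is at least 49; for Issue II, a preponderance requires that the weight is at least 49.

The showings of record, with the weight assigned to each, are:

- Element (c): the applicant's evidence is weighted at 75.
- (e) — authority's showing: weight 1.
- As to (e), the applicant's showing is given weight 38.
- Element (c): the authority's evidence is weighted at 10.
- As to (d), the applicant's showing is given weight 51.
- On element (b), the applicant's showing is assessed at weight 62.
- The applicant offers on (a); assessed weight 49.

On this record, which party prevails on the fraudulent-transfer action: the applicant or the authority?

— Issue I —
Stage I.1 — burden on applicant; standard: the balance of probabilities (weight is at least 49).
    (a): 49 ≥ 49 [met]
  All elements met. The applicant retains the burden for Stage I.2.
Stage I.2 — burden on applicant; standard: a clear and cogent showing (weight is at least 73).
    (b): 62 < 73 [not met]
    (c): 75 − 10 = 65 < 73 [not met]
  The applicant does not carry Stage I.2.
So the authority prevails on this issue.
— Issue II —
Stage II.1 (applicant, a preponderance, weight is at least 49): (d) 51 ≥ 49 — meets.
  All elements met. The applicant retains the burden for Stage II.2.
Stage II.2 (applicant, a preponderance, weight is at least 49): (e) net 38−1=37 < 49 — fails.
  Not every element is met, so the applicant fails to carry Stage II.2.
So the authority prevails on this issue.
Per-issue: Issue I → authority; Issue II → authority. The applicant must prevail on at least one issue; overall, the authority prevails.

authority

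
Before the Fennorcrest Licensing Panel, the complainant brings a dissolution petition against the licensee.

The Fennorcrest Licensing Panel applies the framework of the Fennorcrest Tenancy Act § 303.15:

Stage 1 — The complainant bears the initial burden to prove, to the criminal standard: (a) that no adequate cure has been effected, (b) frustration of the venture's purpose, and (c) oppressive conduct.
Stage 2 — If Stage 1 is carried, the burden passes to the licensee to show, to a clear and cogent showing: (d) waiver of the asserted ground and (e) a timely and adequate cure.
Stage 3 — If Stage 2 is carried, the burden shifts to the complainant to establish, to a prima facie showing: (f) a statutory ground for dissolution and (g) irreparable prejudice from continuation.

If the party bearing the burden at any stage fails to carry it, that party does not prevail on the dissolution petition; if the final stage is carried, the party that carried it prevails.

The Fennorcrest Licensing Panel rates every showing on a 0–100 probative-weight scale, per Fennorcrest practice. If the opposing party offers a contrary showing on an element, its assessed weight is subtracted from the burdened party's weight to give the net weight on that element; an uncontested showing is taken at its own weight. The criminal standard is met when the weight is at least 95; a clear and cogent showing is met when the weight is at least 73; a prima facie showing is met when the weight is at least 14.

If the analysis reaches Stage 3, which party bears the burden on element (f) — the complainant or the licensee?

complainant

Stage 3's rule assigns the burden to the complainant (to a prima facie showing).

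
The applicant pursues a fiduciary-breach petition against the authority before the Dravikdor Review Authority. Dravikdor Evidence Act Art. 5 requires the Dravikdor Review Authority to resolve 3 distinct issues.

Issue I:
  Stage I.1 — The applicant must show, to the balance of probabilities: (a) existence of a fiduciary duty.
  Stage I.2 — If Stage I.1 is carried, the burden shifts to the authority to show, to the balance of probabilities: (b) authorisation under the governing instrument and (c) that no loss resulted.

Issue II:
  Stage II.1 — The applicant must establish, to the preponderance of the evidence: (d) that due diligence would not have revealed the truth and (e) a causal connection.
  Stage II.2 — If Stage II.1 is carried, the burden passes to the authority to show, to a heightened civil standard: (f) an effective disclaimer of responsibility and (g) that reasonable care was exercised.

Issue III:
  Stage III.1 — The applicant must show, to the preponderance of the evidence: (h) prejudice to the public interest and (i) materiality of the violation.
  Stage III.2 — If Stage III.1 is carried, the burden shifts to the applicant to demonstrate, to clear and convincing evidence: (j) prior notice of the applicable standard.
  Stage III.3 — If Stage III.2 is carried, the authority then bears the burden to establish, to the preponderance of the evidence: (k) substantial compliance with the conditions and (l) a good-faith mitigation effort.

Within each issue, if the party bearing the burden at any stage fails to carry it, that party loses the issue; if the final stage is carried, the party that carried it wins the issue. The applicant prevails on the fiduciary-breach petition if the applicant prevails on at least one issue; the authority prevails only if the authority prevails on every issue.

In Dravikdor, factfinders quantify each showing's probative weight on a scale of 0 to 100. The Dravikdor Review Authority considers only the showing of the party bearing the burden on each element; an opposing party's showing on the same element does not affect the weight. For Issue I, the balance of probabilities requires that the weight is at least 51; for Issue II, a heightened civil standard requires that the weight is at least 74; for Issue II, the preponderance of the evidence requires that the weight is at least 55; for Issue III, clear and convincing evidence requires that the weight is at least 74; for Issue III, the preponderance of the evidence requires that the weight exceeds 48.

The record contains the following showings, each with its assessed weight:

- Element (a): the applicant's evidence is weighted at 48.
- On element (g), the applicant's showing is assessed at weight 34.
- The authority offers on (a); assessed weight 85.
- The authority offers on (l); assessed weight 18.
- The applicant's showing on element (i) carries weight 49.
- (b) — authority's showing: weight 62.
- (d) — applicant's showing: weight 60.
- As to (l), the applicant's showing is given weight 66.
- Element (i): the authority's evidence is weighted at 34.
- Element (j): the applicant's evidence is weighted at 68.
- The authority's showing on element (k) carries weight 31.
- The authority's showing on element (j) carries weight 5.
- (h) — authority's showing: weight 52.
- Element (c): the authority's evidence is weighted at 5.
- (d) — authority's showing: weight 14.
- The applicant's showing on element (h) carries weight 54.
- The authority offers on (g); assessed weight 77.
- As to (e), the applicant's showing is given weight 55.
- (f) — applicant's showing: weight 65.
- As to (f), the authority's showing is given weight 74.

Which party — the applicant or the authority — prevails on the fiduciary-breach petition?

authority

— Issue I —
At Stage I.1 the applicant must meet the balance of probabilities (weight is at least 51): on (a) the weight is 48 (the authority's 85 is given no effect), which does not reach 51, so (a) does not meet the standard.
  Not every element is met, so the applicant fails to carry Stage I.1.
The authority prevails on this issue.
— Issue II —
Stage II.1 (applicant, the preponderance of the evidence, weight is at least 55): (d) 60 (authority's 14 disregarded) ≥ 55 — meets; (e) 55 ≥ 55 — meets.
  Stage II.1 carried; the burden shifts to the authority.
Stage II.2 (authority, a heightened civil standard, weight is at least 74): (f) 74 (applicant's 65 disregarded) ≥ 74 — meets; (g) 77 (applicant's 34 disregarded) ≥ 74 — meets.
  Stage II.2 carried; the final stage is satisfied.
All stages carried — the authority prevails on this issue.
— Issue III —
At Stage III.1 the applicant must meet the preponderance of the evidence (weight exceeds 48): on (h) the weight is 54 (the authority's 52 is given no effect), which does exceed 48, so (h) meets the standard; on (i) the weight is 49 (the authority's 34 is given no effect), > 48, so (i) meets the standard.
  Stage III.1 carried; the burden remains with the applicant.
At Stage III.2 the applicant must meet clear and convincing evidence (weight is at least 74): on (j) the weight is 68 (the authority's 5 is given no effect), which does not reach 74, so (j) does not meet the standard.
  Stage III.2 not carried; the applicant fails its burden.
So the authority prevails on this issue.
Per-issue: Issue I → authority; Issue II → authority; Issue III → authority. The applicant must prevail on at least one issue; overall, the authority prevails.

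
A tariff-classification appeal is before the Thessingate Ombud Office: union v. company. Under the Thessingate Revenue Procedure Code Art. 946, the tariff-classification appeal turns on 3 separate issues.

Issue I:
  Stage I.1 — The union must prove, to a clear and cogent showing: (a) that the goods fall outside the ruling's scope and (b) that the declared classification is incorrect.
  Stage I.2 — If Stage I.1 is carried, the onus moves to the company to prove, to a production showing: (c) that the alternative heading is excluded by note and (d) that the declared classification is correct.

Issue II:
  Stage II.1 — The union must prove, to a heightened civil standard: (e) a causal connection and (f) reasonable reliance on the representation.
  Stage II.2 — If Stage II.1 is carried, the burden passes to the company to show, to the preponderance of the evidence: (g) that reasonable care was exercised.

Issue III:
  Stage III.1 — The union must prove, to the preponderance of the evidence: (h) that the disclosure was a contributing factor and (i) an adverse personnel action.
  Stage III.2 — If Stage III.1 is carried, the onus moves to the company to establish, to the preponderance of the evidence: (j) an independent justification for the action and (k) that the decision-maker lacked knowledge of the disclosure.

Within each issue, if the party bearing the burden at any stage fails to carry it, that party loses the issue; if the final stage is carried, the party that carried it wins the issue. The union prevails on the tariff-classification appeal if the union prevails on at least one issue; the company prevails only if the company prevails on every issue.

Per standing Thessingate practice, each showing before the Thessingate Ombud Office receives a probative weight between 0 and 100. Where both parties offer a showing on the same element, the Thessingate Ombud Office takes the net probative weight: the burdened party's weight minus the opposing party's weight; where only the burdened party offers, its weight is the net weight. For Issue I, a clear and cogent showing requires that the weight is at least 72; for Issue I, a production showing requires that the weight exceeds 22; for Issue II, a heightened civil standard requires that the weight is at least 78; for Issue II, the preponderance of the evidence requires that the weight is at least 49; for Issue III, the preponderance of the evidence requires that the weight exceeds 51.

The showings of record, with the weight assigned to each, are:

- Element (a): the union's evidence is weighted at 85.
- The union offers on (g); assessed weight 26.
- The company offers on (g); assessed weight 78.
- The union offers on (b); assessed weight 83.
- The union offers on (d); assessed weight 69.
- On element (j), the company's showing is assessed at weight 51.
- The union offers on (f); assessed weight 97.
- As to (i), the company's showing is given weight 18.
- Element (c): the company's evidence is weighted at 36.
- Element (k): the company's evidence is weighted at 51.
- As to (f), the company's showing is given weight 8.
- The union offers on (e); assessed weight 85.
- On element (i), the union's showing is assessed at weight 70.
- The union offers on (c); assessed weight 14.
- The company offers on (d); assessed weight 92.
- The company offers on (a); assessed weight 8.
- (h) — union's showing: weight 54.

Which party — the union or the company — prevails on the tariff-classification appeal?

union

— Issue I —
Stage I.1 — burden on union; standard: a clear and cogent showing (weight is at least 72).
    (a): 85 − 8 = 77 ≥ 72 [met]
    (b): 83 ≥ 72 [met]
  The union carries Stage I.1; the company now bears the burden.
Stage I.2 — burden on company; standard: a production showing (weight exceeds 22).
    (c): 36 − 14 = 22 ≤ 22 [not met]
    (d): 92 − 69 = 23 > 22 [met]
  Not every element is met, so the company fails to carry Stage I.2.
So the union prevails on this issue.
— Issue II —
At Stage II.1 the union must meet a heightened civil standard (weight is at least 78): on (e) the weight is 85, which does reach 78, so (e) meets the standard; on (f) the weight is 97 less the opposing 8 gives net 89, which does reach 78, so (f) meets the standard.
  All elements met. The burden passes to the company.
At Stage II.2 the company must meet the preponderance of the evidence (weight is at least 49): on (g) the weight is 78 less the opposing 26 gives net 52, ≥ 49, so (g) meets the standard.
  Stage II.2 carried; the final stage is satisfied.
With every stage satisfied, the company prevails on this issue.
— Issue III —
Stage III.1 — burden on union; standard: the preponderance of the evidence (weight exceeds 51).
    (h): 54 > 51 [met]
    (i): 70 − 18 = 52 > 51 [met]
  Stage III.1 carried; the burden shifts to the company.
Stage III.2 — burden on company; standard: the preponderance of the evidence (weight exceeds 51).
    (j): 51 ≤ 51 [not met]
    (k): 51 ≤ 51 [not met]
  The company does not carry Stage III.2.
The analysis ends at Stage III.2; the union prevails on this issue.
Per-issue: Issue I → union; Issue II → company; Issue III → union. The union must prevail on at least one issue; overall, the union prevails.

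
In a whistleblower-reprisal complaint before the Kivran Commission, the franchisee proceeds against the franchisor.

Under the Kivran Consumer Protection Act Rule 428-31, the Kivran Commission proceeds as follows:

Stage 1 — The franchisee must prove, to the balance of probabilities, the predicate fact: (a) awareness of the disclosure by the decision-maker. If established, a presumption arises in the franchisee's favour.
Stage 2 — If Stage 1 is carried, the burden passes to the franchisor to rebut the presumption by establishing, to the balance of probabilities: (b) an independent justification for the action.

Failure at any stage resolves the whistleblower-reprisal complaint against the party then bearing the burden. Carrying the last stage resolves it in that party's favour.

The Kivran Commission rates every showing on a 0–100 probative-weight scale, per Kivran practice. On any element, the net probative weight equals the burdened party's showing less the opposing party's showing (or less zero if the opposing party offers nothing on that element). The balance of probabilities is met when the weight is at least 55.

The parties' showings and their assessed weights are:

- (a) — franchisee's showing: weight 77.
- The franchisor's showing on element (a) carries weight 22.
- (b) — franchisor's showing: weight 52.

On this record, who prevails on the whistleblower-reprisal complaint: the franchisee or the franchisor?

Stage 1 — burden on franchisee; standard: the balance of probabilities (weight is at least 55).
    (a): 77 − 22 = 55 ≥ 55 [met]
  All elements met. The burden passes to the franchisor.
Stage 2 — burden on franchisor; standard: the balance of probabilities (weight is at least 55).
    (b): 52 < 55 [not met]
  The franchisor does not carry Stage 2.
The analysis ends at Stage 2; the franchisee prevails.

franchisee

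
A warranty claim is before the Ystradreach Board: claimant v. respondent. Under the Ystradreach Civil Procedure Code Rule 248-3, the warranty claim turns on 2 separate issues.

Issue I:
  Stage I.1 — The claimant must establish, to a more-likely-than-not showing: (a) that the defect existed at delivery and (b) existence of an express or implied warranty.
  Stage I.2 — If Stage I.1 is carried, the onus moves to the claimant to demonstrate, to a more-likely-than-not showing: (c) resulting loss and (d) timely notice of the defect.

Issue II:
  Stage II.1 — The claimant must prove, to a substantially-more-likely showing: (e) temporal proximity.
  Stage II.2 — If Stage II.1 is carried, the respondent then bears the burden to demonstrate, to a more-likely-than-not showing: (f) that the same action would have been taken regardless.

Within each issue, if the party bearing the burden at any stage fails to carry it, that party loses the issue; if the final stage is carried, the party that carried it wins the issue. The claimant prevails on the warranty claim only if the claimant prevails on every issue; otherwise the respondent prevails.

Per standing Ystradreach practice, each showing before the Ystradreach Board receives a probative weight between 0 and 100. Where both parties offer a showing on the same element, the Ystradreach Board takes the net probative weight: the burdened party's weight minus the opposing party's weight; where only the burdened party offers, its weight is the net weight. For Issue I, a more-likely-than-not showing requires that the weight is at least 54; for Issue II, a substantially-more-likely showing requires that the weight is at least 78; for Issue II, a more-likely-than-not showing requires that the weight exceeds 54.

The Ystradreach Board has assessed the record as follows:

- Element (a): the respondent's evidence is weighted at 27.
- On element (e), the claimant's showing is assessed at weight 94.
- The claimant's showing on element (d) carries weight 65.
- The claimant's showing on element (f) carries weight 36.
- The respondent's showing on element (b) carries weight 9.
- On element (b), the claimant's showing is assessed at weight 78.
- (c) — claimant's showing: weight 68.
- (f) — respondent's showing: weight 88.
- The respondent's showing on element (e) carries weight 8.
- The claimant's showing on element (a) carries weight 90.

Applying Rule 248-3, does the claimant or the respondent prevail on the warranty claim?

— Issue I —
Stage I.1 (claimant, a more-likely-than-not showing, weight is at least 54): (a) net 90−27=63 ≥ 54 — meets; (b) net 78−9=69 ≥ 54 — meets.
  Stage I.1 is satisfied; the claimant continues to bear the burden.
Stage I.2 (claimant, a more-likely-than-not showing, weight is at least 54): (c) 68 ≥ 54 — meets; (d) 65 ≥ 54 — meets.
  Stage I.2 carried; the final stage is satisfied.
All stages carried — the claimant prevails on this issue.
— Issue II —
At Stage II.1 the claimant must meet a substantially-more-likely showing (weight is at least 78): on (e) the weight is 94 less the opposing 8 gives net 86, which does reach 78, so (e) meets the standard.
  Stage II.1 carried; the burden shifts to the respondent.
At Stage II.2 the respondent must meet a more-likely-than-not showing (weight exceeds 54): on (f) the weight is 88 less the opposing 36 gives net 52, ≤ 54, so (f) does not meet the standard.
  The respondent does not carry Stage II.2.
The claimant prevails on this issue.
Per-issue: Issue I → claimant; Issue II → claimant. The claimant must prevail on every issue; overall, the claimant prevails.

claimant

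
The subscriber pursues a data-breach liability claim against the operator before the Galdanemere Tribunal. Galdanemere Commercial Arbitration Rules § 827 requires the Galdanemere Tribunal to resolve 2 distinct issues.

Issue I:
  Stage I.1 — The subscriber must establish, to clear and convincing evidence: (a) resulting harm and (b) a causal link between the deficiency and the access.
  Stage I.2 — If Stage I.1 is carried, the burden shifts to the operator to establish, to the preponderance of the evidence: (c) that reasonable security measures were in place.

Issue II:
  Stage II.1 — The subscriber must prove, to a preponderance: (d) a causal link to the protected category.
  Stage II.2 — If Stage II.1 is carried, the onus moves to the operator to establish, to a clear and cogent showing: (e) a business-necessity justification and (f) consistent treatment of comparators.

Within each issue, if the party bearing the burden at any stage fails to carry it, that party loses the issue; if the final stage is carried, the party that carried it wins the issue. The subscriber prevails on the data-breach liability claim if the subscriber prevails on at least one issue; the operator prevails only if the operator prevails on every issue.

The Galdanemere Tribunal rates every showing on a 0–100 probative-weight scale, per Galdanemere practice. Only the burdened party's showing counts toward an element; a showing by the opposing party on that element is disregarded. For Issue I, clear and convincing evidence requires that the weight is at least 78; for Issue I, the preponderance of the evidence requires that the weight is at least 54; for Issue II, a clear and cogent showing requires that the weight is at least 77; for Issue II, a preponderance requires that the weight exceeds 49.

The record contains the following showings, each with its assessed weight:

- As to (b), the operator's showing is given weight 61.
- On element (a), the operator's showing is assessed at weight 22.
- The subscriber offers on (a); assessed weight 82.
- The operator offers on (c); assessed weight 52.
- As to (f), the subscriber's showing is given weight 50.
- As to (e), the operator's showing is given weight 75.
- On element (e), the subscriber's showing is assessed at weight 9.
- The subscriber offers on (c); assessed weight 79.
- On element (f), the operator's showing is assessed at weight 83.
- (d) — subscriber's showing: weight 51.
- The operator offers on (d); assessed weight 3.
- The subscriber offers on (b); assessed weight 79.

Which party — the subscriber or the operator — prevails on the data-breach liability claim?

— Issue I —
At Stage I.1 the subscriber must meet clear and convincing evidence (weight is at least 78): on (a) the weight is 82 (the operator's 22 is given no effect), ≥ 78, so (a) meets the standard; on (b) the weight is 79 (the operator's 61 is given no effect), which does reach 78, so (b) meets the standard.
  Stage I.1 is satisfied; the onus moves to the operator.
At Stage I.2 the operator must meet the preponderance of the evidence (weight is at least 54): on (c) the weight is 52 (the subscriber's 79 is given no effect), which does not reach 54, so (c) does not meet the standard.
  The operator does not carry Stage I.2.
So the subscriber prevails on this issue.
— Issue II —
Stage II.1 (subscriber, a preponderance, weight exceeds 49): (d) 51 (operator's 3 disregarded) > 49 — meets.
  Stage II.1 is satisfied; the onus moves to the operator.
Stage II.2 (operator, a clear and cogent showing, weight is at least 77): (e) 75 (subscriber's 9 disregarded) < 77 — fails; (f) 83 (subscriber's 50 disregarded) ≥ 77 — meets.
  Stage II.2 not carried; the operator fails its burden.
So the subscriber prevails on this issue.
Per-issue: Issue I → subscriber; Issue II → subscriber. The subscriber must prevail on at least one issue; overall, the subscriber prevails.

subscriber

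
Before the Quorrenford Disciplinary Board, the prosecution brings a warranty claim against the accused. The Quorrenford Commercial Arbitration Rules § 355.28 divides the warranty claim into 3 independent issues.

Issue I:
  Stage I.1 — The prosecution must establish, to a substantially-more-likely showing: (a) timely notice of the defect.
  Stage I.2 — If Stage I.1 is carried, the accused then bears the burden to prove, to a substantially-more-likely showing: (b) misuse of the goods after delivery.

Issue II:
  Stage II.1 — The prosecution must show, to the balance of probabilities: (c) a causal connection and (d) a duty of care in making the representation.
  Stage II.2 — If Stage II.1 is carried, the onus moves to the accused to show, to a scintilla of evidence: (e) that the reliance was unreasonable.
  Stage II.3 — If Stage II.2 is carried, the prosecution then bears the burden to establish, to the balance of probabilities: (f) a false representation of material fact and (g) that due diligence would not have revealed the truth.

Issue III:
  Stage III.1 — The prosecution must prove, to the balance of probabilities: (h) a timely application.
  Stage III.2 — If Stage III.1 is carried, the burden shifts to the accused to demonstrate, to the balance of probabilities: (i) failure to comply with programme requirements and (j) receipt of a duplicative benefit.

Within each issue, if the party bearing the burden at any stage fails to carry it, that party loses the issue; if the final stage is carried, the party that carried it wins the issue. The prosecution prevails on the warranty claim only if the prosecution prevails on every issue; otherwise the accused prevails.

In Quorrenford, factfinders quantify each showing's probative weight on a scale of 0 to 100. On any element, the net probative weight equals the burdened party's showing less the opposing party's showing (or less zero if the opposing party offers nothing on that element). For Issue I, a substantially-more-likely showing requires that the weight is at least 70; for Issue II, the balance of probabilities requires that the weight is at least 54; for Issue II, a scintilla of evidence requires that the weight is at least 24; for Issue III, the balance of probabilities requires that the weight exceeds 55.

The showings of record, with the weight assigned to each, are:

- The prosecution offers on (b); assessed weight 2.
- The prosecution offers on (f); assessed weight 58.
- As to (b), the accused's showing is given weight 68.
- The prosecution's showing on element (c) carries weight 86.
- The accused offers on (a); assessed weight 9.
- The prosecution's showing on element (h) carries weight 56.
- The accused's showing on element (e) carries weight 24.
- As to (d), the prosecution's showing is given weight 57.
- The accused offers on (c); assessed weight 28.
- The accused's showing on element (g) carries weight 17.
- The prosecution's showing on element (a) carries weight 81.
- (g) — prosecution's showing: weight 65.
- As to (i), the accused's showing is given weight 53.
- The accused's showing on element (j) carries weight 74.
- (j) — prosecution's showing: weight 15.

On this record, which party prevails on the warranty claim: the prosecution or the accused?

accused

— Issue I —
Stage I.1 (prosecution, a substantially-more-likely showing, weight is at least 70): (a) net 81−9=72 ≥ 70 — meets.
  Stage I.1 is satisfied; the onus moves to the accused.
Stage I.2 (accused, a substantially-more-likely showing, weight is at least 70): (b) net 68−2=66 < 70 — fails.
  Stage I.2 not carried; the accused fails its burden.
The prosecution prevails on this issue.
— Issue II —
Stage II.1 (prosecution, the balance of probabilities, weight is at least 54): (c) net 86−28=58 ≥ 54 — meets; (d) 57 ≥ 54 — meets.
  The prosecution carries Stage II.1; the accused now bears the burden.
Stage II.2 (accused, a scintilla of evidence, weight is at least 24): (e) 24 ≥ 24 — meets.
  Stage II.2 is satisfied; the onus moves to the prosecution.
Stage II.3 (prosecution, the balance of probabilities, weight is at least 54): (f) 58 ≥ 54 — meets; (g) net 65−17=48 < 54 — fails.
  Stage II.3 not carried; the prosecution fails its burden.
The accused prevails on this issue.
— Issue III —
Stage III.1 — burden on prosecution; standard: the balance of probabilities (weight exceeds 55).
    (h): 56 > 55 [met]
  Stage III.1 is satisfied; the onus moves to the accused.
Stage III.2 — burden on accused; standard: the balance of probabilities (weight exceeds 55).
    (i): 53 ≤ 55 [not met]
    (j): 74 − 15 = 59 > 55 [met]
  The accused does not carry Stage III.2.
So the prosecution prevails on this issue.
Per-issue: Issue I → prosecution; Issue II → accused; Issue III → prosecution. The prosecution must prevail on every issue; overall, the accused prevails.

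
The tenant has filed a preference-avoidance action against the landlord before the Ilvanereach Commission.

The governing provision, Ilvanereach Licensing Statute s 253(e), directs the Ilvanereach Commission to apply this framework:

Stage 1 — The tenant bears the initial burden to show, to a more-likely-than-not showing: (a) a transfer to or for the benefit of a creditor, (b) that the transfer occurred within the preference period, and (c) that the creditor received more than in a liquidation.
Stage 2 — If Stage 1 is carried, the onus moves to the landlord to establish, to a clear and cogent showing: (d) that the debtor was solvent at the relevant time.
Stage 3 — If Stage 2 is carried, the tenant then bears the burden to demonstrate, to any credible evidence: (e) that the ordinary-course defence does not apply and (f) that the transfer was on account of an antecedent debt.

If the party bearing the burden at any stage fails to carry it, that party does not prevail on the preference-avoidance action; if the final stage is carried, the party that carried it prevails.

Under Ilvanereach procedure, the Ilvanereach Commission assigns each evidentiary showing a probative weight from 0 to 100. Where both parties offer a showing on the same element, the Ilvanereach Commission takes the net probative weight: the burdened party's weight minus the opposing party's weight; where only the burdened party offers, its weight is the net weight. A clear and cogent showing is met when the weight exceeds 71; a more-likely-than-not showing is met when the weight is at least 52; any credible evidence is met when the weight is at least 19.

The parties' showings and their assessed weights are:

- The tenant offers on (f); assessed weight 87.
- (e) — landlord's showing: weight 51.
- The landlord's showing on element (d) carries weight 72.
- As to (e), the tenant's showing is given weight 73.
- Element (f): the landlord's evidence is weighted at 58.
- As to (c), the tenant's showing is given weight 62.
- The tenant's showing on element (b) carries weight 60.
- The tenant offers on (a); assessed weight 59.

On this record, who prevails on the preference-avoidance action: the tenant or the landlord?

tenant

Stage 1 — burden on tenant; standard: a more-likely-than-not showing (weight is at least 52).
    (a): 59 ≥ 52 [met]
    (b): 60 ≥ 52 [met]
    (c): 62 ≥ 52 [met]
  Stage 1 carried; the burden shifts to the landlord.
Stage 2 — burden on landlord; standard: a clear and cogent showing (weight exceeds 71).
    (d): 72 > 71 [met]
  Stage 2 carried; the burden shifts to the tenant.
Stage 3 — burden on tenant; standard: any credible evidence (weight is at least 19).
    (e): 73 − 51 = 22 ≥ 19 [met]
    (f): 87 − 58 = 29 ≥ 19 [met]
  All elements met at the final stage.
Every stage carried; the tenant prevails.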